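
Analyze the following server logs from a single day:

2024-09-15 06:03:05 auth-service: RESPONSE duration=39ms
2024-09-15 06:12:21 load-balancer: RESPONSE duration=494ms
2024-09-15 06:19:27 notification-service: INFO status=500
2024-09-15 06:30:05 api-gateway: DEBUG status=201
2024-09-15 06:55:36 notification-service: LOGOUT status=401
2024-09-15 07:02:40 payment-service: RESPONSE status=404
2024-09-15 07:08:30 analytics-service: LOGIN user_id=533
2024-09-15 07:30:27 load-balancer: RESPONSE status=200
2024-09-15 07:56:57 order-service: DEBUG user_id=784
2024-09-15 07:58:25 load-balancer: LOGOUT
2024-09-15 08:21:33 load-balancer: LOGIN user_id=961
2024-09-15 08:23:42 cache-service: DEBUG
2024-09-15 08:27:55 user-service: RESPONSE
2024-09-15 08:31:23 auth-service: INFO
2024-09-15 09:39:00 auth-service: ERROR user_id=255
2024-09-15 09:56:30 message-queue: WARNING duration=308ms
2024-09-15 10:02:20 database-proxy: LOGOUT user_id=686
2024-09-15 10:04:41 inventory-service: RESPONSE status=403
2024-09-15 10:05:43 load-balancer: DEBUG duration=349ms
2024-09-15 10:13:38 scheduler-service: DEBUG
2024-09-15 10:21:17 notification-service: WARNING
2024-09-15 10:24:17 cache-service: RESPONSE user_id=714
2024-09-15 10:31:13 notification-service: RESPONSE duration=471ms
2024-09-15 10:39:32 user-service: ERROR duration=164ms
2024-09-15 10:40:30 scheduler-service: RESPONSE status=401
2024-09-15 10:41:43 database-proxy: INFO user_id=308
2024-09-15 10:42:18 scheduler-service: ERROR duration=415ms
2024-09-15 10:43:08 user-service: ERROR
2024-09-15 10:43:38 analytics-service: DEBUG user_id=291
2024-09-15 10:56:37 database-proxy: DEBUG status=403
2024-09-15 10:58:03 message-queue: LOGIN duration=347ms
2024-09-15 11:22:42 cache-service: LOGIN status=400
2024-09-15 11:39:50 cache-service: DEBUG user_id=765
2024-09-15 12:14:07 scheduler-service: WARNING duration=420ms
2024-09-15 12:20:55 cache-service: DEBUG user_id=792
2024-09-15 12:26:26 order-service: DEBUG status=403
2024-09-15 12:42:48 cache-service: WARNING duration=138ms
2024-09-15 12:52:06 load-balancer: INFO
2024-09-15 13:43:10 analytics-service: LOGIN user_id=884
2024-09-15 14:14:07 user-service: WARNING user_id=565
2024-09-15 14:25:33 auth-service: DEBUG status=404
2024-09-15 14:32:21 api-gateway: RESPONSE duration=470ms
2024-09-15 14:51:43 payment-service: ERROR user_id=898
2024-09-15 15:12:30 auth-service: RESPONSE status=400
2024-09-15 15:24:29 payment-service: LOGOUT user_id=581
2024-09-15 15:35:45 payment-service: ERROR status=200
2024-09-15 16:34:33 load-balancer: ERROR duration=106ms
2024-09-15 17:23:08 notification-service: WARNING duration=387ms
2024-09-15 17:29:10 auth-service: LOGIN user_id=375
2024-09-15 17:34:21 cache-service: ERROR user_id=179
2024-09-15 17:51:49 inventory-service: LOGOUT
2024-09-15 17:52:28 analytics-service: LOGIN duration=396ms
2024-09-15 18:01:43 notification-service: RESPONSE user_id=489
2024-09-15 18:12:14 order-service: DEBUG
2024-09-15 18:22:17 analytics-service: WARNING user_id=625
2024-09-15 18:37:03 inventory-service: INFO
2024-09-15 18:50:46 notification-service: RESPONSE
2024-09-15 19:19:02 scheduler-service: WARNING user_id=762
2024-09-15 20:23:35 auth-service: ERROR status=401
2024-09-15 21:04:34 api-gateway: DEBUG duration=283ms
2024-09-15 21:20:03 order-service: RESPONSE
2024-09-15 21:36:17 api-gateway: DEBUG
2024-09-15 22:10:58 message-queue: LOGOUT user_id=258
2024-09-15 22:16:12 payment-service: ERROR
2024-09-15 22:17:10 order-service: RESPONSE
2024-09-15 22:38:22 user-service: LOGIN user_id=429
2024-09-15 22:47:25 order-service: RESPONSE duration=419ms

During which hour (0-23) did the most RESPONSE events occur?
10

To find the peak hour:

1. Group all RESPONSE events by hour
2. Count events in each hour
3. Find hour with maximum count
4. Peak hour: 10 (with 4 events)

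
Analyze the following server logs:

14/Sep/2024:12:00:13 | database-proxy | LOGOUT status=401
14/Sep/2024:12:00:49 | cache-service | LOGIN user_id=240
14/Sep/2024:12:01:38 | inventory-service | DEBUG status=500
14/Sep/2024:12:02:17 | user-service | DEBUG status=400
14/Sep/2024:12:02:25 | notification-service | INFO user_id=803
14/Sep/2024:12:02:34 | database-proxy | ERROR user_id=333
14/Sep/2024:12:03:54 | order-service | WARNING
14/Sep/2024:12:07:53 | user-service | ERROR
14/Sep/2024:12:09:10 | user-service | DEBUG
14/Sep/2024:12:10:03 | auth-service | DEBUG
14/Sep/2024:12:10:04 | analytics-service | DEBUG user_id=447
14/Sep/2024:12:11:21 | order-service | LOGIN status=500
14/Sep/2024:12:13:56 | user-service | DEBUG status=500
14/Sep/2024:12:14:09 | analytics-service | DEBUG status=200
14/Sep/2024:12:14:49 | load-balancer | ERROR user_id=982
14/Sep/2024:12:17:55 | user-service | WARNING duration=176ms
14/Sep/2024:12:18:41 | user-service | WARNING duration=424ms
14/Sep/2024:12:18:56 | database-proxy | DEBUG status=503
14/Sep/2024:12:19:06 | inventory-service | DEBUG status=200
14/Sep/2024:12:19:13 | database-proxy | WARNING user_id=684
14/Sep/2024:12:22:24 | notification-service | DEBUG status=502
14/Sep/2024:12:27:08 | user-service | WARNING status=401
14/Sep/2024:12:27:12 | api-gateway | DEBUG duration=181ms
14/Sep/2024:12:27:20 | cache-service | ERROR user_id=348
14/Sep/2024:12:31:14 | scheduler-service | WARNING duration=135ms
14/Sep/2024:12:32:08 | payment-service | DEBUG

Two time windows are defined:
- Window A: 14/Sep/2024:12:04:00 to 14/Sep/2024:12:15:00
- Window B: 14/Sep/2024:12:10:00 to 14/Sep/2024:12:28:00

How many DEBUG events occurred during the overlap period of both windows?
4

To find overlap events:

1. Window A: 14/Sep/2024:12:04:00 to 14/Sep/2024:12:15:00
2. Window B: 14/Sep/2024:12:10:00 to 14/Sep/2024:12:28:00
3. Overlap period: 14/Sep/2024:12:10:00 to 14/Sep/2024:12:15:00
4. Count DEBUG events in overlap: 4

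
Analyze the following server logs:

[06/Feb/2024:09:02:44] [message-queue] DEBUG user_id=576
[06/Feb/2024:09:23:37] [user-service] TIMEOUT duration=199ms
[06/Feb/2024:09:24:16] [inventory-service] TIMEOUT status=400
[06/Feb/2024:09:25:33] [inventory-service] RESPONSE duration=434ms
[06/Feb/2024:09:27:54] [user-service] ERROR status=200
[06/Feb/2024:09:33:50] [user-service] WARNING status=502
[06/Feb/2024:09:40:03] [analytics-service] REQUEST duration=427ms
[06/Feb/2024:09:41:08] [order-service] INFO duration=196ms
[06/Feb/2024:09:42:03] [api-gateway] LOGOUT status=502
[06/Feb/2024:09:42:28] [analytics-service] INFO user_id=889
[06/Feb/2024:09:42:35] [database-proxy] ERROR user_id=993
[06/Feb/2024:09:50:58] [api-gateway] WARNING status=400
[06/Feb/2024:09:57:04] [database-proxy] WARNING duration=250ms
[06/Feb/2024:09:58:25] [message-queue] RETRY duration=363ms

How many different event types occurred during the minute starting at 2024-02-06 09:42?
3

To count unique event types:

1. Filter events in the minute starting at 2024-02-06 09:42
2. Extract event types from matching entries
3. Count unique types: 3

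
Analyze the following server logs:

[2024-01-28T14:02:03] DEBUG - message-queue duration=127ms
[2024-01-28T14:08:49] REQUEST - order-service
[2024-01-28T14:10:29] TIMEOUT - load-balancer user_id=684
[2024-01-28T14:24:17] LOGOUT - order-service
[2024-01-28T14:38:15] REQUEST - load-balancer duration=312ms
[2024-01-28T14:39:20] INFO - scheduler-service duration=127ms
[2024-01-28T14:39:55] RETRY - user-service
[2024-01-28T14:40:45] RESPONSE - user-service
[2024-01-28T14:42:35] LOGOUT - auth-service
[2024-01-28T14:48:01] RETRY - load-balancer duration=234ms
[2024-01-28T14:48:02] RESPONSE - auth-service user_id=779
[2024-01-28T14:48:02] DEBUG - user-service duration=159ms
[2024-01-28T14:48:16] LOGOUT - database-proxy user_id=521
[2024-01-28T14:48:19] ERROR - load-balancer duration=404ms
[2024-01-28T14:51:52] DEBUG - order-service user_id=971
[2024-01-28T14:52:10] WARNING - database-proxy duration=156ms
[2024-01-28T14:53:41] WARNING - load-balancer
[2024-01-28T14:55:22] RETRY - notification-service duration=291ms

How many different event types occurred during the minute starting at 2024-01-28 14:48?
5

To count unique event types:

1. Filter events in the minute starting at 2024-01-28 14:48
2. Extract event types from matching entries
3. Count unique types: 5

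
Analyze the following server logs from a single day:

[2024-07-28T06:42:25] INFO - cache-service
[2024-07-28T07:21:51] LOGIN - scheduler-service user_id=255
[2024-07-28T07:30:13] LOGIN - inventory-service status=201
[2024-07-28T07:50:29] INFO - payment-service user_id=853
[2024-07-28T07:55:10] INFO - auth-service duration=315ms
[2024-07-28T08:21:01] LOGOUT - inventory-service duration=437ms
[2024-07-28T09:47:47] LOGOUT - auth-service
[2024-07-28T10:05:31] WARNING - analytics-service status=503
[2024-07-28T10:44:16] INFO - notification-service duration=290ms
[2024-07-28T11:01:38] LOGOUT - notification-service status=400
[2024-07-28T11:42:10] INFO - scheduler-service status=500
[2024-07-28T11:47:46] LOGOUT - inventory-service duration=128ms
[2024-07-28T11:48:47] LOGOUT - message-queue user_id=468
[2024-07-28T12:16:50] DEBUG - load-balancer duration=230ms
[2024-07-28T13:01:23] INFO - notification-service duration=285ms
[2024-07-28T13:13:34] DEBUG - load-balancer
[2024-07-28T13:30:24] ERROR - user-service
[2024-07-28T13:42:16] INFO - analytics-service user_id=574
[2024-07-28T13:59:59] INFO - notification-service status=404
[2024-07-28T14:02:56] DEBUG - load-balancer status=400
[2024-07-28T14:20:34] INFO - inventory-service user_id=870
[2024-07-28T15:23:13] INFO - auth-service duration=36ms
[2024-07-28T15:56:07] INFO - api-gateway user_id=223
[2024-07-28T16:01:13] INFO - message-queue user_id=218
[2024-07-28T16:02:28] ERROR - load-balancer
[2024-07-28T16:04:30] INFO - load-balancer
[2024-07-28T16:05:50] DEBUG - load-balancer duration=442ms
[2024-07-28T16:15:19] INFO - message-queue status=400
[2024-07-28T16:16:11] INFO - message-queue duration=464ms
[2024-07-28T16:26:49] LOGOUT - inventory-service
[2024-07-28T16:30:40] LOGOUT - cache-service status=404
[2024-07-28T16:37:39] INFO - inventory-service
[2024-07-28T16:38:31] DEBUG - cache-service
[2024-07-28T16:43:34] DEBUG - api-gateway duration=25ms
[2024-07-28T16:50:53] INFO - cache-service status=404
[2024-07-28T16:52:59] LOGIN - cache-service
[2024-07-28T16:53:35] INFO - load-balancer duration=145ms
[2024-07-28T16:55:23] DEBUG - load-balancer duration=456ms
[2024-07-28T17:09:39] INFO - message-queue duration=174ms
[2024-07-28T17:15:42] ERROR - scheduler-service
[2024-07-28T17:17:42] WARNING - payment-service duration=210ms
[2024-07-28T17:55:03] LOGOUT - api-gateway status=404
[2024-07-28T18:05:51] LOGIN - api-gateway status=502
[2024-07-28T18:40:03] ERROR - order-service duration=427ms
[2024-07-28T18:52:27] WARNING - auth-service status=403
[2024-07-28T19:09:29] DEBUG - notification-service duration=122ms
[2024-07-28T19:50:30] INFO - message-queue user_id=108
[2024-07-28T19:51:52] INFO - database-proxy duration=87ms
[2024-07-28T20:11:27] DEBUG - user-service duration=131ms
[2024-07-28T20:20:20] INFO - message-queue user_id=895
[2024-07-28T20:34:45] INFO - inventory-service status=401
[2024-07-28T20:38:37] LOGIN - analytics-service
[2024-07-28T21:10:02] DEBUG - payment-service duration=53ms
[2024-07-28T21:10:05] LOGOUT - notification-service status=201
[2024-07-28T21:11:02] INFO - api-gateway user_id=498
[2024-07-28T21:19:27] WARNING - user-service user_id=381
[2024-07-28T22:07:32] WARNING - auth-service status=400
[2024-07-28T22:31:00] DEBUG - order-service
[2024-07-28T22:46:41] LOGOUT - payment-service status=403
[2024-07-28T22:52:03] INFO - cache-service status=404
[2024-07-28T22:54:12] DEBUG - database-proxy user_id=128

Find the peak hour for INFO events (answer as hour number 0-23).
16

To find the peak hour:

1. Group all INFO events by hour
2. Count events in each hour
3. Find hour with maximum count
4. Peak hour: 16 (with 7 events)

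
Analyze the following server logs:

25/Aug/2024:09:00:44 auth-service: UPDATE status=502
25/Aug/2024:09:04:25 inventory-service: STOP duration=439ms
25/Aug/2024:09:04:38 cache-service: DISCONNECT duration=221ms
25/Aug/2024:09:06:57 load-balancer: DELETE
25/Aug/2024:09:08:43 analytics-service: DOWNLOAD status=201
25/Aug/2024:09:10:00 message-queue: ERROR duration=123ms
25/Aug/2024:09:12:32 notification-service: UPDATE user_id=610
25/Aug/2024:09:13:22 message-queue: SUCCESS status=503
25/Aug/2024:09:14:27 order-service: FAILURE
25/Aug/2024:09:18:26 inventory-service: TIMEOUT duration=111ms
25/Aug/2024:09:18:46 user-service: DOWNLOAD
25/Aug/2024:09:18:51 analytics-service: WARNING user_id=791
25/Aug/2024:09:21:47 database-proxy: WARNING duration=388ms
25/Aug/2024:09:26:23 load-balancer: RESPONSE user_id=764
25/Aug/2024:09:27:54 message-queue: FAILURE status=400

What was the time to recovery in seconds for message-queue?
202

To calculate recovery time:

1. Find ERROR event for message-queue: 25/Aug/2024:09:10:00
2. Find next SUCCESS event for message-queue: 25/Aug/2024:09:13:22
3. Recovery time: 25/Aug/2024:09:13:22 - 25/Aug/2024:09:10:00 = 202 seconds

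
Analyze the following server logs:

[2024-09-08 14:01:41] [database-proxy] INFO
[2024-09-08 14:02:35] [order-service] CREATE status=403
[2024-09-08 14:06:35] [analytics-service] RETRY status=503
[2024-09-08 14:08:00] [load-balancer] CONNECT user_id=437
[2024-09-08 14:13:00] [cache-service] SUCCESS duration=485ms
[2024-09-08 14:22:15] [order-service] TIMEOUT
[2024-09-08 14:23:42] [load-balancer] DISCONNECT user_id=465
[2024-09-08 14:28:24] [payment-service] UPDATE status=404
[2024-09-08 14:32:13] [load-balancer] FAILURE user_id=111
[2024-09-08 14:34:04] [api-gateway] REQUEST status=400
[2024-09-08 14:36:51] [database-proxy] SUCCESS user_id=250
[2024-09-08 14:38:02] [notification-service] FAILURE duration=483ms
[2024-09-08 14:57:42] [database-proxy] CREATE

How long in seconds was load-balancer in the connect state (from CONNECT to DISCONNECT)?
942

To calculate state duration:

1. Find CONNECT event for load-balancer: 2024-09-08 14:08:00
2. Find DISCONNECT event for load-balancer: 2024-09-08 14:23:42
3. Calculate duration: 2024-09-08 14:23:42 - 2024-09-08 14:08:00 = 942 seconds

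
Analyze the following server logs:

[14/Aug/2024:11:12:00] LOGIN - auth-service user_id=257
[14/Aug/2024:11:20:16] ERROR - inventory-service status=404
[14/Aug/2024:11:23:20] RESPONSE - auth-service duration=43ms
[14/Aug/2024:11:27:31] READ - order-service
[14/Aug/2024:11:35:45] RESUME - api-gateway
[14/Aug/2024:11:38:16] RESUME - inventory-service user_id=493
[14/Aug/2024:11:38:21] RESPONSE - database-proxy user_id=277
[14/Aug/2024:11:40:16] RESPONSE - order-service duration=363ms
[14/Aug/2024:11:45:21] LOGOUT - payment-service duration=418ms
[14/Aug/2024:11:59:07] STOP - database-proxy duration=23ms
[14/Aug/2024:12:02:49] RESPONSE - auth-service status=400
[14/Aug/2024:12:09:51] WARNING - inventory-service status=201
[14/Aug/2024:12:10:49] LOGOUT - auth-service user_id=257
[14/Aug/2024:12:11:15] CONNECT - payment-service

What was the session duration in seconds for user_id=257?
3529

To calculate session duration:

1. Find LOGIN event for user_id=257: 14/Aug/2024:11:12:00
2. Find LOGOUT event for user_id=257: 14/Aug/2024:12:10:49
3. Session duration: 14/Aug/2024:12:10:49 - 14/Aug/2024:11:12:00 = 3529 seconds (58 minutes)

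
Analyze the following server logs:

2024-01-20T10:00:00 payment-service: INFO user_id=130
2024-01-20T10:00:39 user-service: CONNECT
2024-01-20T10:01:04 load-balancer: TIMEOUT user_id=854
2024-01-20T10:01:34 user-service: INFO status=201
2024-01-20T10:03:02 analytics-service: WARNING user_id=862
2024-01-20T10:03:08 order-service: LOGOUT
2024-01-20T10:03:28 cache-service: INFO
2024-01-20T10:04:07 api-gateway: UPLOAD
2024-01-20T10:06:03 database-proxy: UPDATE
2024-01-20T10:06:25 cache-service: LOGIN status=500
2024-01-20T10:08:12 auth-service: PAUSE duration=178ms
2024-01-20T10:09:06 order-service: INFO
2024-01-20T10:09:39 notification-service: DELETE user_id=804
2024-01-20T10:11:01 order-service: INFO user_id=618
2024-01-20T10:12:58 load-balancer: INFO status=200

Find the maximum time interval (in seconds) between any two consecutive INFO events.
338

To find the longest gap:

1. Extract all INFO events in chronological order
2. Calculate time differences between consecutive events
3. Find the maximum difference
4. Longest gap: 338 seconds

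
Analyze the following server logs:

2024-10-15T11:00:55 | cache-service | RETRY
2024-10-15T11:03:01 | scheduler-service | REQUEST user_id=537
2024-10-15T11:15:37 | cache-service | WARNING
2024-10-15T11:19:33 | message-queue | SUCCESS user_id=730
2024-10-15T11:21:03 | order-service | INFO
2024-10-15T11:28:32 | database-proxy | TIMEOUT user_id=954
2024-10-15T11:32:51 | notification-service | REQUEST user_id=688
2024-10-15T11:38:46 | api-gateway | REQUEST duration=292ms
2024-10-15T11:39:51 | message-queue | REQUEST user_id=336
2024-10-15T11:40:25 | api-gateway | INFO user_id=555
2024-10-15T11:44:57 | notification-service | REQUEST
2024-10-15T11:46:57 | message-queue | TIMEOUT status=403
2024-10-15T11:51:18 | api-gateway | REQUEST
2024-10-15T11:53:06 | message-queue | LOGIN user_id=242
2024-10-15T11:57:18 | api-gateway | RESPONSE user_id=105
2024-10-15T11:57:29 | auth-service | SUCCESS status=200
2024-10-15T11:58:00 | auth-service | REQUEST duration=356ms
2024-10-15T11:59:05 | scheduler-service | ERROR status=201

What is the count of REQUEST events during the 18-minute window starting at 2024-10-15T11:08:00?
0

To count events in the time window:

1. Window boundaries: 2024-10-15T11:08:00 to 2024-10-15T11:26:00
2. Filter for REQUEST events within this window
3. Count matching events: 0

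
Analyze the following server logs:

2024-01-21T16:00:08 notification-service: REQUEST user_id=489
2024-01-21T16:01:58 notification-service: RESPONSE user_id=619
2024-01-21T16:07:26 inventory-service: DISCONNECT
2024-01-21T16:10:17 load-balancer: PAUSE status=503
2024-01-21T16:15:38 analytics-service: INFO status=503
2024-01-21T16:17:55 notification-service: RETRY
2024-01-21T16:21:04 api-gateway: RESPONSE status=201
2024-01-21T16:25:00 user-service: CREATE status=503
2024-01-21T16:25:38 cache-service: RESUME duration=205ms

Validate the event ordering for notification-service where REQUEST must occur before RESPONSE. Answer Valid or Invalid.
Valid

To validate ordering:

1. Required order: REQUEST → RESPONSE
2. Rule: REQUEST must occur before RESPONSE
3. Check actual order of events for notification-service
4. Result: Valid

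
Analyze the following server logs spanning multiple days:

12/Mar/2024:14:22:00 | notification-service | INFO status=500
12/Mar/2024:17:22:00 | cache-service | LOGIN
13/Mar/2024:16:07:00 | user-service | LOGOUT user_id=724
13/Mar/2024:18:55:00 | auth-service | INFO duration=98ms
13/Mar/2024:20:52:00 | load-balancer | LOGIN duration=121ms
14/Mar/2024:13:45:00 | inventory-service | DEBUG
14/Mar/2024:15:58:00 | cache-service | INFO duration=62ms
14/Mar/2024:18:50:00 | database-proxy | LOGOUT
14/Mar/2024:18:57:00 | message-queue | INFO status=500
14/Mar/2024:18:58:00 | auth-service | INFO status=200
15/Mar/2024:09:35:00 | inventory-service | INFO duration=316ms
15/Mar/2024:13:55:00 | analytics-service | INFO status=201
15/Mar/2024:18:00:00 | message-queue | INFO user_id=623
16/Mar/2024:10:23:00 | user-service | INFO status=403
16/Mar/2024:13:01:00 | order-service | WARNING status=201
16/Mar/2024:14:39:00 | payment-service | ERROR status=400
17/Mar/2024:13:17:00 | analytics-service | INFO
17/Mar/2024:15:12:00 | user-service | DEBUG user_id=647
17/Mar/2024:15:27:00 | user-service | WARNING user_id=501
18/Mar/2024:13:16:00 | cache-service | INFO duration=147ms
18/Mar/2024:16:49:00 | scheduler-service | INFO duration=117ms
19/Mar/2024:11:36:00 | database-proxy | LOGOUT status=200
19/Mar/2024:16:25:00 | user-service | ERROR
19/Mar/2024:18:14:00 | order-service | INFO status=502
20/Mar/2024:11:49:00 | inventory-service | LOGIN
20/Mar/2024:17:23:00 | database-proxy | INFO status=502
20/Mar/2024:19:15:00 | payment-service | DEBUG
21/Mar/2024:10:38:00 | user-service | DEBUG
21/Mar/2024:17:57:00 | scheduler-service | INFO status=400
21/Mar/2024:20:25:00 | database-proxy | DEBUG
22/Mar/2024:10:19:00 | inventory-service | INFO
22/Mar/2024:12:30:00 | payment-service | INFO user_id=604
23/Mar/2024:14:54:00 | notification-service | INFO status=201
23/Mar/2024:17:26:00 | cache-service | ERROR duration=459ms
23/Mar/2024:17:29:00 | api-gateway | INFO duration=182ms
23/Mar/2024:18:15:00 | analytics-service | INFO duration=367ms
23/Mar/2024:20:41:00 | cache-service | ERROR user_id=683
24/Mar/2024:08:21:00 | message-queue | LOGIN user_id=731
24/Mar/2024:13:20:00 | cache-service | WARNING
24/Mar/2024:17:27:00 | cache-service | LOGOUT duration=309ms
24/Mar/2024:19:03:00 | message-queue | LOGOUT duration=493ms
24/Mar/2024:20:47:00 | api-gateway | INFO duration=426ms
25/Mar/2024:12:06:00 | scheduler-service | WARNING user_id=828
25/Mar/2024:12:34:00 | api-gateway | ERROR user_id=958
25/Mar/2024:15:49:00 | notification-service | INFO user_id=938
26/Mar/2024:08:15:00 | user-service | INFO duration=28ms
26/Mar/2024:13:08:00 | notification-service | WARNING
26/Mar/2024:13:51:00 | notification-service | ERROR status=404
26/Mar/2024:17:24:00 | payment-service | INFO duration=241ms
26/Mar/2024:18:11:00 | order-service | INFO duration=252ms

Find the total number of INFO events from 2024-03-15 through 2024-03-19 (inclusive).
8

To filter by date range:

1. Date range: 2024-03-15 through 2024-03-19, both dates inclusive
2. Filter for INFO events whose date falls in this range
3. Count matching events: 8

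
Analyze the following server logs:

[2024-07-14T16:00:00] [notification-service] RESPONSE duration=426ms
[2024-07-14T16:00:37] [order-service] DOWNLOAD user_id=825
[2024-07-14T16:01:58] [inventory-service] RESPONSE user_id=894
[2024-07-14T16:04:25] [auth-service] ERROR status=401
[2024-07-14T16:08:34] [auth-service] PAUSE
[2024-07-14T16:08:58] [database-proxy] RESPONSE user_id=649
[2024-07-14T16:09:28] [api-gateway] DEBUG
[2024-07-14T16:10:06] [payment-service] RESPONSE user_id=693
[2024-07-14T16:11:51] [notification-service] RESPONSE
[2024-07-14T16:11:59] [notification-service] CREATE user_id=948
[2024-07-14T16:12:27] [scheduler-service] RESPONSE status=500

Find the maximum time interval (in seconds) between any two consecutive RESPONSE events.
420

To find the longest gap:

1. Extract all RESPONSE events in chronological order
2. Calculate time differences between consecutive events
3. Find the maximum difference
4. Longest gap: 420 seconds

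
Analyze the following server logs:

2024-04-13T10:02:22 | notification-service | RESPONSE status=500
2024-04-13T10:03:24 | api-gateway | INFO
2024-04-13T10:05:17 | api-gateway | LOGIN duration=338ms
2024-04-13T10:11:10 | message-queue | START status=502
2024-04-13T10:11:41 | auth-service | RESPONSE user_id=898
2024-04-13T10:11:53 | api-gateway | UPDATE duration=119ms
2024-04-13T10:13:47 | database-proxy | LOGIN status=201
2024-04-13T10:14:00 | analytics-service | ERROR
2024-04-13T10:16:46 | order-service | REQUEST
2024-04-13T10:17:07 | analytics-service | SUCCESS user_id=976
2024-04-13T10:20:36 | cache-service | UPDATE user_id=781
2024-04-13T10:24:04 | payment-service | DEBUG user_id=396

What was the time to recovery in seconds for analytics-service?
187

To calculate recovery time:

1. Find ERROR event for analytics-service: 2024-04-13T10:14:00
2. Find next SUCCESS event for analytics-service: 2024-04-13T10:17:07
3. Recovery time: 2024-04-13T10:17:07 - 2024-04-13T10:14:00 = 187 seconds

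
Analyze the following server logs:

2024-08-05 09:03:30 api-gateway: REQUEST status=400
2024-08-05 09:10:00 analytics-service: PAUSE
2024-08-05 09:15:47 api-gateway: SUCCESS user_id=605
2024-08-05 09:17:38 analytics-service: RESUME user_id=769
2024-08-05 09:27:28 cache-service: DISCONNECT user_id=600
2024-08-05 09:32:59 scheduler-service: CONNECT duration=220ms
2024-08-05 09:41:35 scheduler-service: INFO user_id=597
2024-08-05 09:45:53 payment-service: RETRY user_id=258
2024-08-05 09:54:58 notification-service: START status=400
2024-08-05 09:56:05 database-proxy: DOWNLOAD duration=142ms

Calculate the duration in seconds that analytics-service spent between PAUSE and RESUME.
458

To calculate state duration:

1. Find PAUSE event for analytics-service: 2024-08-05 09:10:00
2. Find RESUME event for analytics-service: 2024-08-05 09:17:38
3. Calculate duration: 2024-08-05 09:17:38 - 2024-08-05 09:10:00 = 458 seconds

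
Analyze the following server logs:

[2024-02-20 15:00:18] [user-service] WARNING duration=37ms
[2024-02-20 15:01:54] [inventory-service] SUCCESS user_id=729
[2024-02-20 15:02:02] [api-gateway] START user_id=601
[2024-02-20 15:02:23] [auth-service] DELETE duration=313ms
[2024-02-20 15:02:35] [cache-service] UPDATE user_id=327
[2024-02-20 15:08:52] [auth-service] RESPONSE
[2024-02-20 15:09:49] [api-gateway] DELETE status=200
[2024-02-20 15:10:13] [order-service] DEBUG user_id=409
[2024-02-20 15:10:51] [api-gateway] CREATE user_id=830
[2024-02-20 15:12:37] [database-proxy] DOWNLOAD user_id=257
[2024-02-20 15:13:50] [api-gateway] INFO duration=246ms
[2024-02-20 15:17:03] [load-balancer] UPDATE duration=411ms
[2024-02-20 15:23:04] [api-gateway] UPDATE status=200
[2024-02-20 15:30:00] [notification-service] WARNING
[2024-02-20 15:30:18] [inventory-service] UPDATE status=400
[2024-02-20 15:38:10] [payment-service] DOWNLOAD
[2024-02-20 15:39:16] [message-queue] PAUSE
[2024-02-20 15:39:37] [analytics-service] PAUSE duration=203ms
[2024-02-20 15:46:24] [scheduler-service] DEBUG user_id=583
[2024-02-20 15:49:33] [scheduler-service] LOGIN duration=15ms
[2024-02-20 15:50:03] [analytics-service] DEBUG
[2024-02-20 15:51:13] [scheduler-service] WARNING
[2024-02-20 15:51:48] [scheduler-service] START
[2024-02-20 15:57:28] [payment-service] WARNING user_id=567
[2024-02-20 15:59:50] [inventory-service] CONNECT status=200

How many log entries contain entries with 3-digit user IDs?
8

To find matching entries:

1. Pattern to match: entries with 3-digit user IDs
2. Scan each log entry for the pattern
3. Count matches: 8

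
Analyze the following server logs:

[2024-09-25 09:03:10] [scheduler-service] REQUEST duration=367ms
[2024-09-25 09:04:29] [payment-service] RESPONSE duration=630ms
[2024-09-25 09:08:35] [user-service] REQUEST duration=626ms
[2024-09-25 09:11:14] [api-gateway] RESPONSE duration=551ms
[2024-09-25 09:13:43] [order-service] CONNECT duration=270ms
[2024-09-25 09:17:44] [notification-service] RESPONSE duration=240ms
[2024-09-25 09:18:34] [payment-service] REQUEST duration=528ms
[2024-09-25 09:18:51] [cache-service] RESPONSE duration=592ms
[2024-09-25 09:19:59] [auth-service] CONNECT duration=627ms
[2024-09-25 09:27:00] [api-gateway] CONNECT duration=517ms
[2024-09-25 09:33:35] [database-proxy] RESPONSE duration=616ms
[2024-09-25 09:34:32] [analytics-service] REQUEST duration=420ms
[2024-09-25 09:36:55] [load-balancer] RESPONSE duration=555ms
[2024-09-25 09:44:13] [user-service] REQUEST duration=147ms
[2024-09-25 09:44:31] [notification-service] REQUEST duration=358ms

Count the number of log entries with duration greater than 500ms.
9

To count timeouts:

1. Threshold: 500ms
2. Extract duration from each log entry
3. Count entries where duration > 500
4. Timeout count: 9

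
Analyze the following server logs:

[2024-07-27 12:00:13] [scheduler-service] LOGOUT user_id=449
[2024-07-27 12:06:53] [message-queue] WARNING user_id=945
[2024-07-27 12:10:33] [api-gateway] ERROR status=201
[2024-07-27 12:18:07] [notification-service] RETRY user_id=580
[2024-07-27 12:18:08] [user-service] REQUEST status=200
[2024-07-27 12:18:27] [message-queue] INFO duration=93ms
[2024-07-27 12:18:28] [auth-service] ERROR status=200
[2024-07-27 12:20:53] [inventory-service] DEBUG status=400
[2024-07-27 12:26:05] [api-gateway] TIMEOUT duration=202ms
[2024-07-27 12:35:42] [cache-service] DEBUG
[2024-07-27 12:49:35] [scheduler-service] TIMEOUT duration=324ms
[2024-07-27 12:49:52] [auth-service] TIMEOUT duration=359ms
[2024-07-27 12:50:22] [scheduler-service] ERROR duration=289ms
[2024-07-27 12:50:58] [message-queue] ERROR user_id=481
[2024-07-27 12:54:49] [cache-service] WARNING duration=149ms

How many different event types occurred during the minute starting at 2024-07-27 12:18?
4

To count unique event types:

1. Filter events in the minute starting at 2024-07-27 12:18
2. Extract event types from matching entries
3. Count unique types: 4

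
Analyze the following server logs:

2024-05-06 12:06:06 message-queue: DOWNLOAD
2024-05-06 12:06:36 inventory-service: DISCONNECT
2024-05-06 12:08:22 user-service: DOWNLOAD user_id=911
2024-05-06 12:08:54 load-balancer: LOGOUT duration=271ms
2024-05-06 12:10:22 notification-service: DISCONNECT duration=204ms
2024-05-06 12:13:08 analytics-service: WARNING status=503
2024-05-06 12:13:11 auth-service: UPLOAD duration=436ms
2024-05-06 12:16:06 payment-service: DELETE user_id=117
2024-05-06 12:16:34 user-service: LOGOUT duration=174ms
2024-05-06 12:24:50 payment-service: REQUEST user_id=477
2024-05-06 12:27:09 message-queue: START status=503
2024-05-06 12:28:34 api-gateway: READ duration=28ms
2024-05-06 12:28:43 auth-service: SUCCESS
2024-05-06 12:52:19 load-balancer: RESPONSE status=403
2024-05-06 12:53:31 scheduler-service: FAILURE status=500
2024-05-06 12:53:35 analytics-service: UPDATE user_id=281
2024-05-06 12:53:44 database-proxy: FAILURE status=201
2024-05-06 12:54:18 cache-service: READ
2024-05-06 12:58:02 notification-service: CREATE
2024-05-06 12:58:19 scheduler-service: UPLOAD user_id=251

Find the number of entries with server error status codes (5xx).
3

To find matching entries:

1. Pattern to match: server error status codes (5xx)
2. Scan each log entry for the pattern
3. Count matches: 3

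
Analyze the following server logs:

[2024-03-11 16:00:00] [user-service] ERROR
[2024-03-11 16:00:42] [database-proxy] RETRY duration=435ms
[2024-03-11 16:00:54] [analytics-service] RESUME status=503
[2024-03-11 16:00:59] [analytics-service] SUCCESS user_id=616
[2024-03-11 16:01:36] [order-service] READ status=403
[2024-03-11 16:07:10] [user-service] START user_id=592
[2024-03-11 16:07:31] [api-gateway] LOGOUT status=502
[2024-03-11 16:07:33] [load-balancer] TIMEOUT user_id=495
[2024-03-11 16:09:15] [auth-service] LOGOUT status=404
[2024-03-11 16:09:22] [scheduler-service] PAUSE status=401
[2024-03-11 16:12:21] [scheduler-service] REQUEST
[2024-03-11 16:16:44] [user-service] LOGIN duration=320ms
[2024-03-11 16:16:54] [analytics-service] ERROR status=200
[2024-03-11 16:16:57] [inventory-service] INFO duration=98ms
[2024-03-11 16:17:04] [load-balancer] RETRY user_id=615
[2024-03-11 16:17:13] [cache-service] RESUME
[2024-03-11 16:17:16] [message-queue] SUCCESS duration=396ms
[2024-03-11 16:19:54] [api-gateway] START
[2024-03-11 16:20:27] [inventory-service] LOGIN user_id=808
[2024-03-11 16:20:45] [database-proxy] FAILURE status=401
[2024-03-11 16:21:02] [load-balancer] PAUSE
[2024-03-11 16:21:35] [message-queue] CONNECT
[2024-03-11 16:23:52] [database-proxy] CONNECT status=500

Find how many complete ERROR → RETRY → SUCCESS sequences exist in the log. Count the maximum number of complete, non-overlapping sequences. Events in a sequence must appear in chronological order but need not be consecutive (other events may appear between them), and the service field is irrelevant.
2

To count sequences:

1. Look for pattern: ERROR → RETRY → SUCCESS
2. Greedily scan the log in chronological order, matching each sequence element in turn (ignoring service)
3. Each time the full pattern completes, increment the count and restart matching from the next event
4. Complete non-overlapping sequences found: 2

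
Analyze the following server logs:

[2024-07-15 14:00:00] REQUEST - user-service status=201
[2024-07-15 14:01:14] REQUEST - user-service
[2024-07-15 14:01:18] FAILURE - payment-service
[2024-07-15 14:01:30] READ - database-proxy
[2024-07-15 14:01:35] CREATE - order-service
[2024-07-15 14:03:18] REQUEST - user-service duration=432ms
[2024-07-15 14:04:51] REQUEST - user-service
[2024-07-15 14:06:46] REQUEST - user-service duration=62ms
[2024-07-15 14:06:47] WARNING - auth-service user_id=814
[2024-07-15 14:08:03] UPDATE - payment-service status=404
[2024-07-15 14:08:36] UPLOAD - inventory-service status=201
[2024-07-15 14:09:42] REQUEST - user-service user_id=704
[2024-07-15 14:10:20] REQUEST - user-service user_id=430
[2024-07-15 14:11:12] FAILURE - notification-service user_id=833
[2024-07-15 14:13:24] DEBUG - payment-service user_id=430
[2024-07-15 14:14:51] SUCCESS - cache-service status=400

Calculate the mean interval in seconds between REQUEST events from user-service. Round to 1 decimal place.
103.3

To calculate average interval:

1. Find all REQUEST events for user-service in order
2. Calculate time gaps between consecutive events
3. Compute mean of gaps: 620 / 6 = 103.3 seconds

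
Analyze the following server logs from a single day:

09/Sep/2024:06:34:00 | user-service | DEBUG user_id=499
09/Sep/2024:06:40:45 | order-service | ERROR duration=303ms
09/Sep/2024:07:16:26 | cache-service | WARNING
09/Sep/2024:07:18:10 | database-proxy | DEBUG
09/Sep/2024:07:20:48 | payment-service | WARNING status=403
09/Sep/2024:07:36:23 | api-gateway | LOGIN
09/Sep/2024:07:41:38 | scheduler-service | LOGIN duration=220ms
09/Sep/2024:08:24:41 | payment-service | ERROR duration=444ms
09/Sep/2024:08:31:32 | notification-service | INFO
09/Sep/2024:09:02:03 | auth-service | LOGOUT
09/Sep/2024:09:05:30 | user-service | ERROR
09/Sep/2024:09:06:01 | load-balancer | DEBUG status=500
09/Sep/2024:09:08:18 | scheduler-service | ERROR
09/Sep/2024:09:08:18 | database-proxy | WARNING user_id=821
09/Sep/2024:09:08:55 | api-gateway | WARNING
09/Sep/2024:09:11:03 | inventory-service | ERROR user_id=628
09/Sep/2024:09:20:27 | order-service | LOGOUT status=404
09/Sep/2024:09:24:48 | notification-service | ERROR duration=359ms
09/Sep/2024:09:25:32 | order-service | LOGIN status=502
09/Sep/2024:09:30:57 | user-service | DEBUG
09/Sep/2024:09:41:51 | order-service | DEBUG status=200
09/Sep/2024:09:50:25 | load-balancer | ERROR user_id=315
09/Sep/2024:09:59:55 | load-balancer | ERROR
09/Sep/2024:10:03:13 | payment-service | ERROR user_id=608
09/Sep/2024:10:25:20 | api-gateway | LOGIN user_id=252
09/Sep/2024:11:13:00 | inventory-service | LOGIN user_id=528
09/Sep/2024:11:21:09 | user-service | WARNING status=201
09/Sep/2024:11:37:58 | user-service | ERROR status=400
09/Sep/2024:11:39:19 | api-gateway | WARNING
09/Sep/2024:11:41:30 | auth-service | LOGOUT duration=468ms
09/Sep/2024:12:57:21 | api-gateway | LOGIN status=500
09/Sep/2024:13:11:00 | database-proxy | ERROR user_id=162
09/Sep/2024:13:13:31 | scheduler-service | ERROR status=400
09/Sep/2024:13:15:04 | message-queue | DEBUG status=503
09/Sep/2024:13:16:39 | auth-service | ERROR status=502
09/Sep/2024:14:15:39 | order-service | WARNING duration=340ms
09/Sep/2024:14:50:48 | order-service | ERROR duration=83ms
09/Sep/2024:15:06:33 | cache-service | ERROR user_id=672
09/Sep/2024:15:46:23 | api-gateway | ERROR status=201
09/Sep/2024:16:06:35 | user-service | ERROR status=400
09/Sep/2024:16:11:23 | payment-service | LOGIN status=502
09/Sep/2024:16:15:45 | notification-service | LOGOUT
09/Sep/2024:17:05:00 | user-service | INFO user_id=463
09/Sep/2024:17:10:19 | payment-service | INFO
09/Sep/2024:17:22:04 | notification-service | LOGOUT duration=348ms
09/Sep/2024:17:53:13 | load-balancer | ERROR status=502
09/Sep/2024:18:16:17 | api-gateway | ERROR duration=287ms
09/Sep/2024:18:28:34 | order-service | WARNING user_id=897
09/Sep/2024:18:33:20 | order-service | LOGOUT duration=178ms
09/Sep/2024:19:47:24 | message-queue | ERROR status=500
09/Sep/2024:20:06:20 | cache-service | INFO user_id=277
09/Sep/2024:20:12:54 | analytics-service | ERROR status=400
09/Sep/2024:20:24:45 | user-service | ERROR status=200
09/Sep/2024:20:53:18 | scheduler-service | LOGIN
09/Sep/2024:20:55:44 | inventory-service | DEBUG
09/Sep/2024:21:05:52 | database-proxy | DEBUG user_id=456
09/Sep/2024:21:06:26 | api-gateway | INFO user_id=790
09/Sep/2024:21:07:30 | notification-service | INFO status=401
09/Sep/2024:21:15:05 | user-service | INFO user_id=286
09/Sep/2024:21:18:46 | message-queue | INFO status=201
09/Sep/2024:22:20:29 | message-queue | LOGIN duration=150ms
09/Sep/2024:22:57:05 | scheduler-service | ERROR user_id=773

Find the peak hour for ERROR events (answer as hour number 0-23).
9

To find the peak hour:

1. Group all ERROR events by hour
2. Count events in each hour
3. Find hour with maximum count
4. Peak hour: 9 (with 6 events)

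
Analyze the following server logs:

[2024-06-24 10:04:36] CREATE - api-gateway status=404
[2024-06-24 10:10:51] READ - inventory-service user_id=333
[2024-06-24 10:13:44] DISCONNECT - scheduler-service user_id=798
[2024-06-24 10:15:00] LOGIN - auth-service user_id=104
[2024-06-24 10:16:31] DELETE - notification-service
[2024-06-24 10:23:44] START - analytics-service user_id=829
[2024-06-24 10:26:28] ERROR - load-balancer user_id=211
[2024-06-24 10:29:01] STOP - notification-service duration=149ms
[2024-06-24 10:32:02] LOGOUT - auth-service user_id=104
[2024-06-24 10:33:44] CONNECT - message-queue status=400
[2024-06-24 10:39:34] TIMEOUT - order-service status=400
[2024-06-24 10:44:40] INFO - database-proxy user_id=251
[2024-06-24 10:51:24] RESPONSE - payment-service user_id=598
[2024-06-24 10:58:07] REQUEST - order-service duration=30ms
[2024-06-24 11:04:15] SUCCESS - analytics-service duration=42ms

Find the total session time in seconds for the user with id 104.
1022

To calculate session duration:

1. Find LOGIN event for user_id=104: 2024-06-24 10:15:00
2. Find LOGOUT event for user_id=104: 2024-06-24 10:32:02
3. Session duration: 2024-06-24 10:32:02 - 2024-06-24 10:15:00 = 1022 seconds (17 minutes)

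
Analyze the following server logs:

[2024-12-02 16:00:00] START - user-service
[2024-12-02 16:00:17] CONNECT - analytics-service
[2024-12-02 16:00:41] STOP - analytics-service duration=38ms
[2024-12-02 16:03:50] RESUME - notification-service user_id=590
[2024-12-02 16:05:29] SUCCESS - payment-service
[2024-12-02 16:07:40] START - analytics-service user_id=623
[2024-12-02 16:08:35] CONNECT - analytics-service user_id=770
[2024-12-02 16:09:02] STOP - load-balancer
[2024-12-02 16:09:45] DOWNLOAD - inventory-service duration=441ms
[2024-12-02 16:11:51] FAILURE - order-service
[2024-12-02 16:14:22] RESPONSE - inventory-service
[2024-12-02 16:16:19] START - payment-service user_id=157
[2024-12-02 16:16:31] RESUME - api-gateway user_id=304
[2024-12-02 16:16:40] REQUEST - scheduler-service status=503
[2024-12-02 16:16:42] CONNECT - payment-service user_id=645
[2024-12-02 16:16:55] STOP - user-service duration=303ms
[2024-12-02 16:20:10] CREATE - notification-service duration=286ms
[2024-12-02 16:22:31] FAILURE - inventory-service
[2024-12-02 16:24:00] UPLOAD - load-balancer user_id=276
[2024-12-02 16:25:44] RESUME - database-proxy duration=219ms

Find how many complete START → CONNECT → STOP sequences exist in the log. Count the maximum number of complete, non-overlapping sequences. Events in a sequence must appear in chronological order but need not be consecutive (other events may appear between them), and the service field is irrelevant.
3

To count sequences:

1. Look for pattern: START → CONNECT → STOP
2. Greedily scan the log in chronological order, matching each sequence element in turn (ignoring service)
3. Each time the full pattern completes, increment the count and restart matching from the next event
4. Complete non-overlapping sequences found: 3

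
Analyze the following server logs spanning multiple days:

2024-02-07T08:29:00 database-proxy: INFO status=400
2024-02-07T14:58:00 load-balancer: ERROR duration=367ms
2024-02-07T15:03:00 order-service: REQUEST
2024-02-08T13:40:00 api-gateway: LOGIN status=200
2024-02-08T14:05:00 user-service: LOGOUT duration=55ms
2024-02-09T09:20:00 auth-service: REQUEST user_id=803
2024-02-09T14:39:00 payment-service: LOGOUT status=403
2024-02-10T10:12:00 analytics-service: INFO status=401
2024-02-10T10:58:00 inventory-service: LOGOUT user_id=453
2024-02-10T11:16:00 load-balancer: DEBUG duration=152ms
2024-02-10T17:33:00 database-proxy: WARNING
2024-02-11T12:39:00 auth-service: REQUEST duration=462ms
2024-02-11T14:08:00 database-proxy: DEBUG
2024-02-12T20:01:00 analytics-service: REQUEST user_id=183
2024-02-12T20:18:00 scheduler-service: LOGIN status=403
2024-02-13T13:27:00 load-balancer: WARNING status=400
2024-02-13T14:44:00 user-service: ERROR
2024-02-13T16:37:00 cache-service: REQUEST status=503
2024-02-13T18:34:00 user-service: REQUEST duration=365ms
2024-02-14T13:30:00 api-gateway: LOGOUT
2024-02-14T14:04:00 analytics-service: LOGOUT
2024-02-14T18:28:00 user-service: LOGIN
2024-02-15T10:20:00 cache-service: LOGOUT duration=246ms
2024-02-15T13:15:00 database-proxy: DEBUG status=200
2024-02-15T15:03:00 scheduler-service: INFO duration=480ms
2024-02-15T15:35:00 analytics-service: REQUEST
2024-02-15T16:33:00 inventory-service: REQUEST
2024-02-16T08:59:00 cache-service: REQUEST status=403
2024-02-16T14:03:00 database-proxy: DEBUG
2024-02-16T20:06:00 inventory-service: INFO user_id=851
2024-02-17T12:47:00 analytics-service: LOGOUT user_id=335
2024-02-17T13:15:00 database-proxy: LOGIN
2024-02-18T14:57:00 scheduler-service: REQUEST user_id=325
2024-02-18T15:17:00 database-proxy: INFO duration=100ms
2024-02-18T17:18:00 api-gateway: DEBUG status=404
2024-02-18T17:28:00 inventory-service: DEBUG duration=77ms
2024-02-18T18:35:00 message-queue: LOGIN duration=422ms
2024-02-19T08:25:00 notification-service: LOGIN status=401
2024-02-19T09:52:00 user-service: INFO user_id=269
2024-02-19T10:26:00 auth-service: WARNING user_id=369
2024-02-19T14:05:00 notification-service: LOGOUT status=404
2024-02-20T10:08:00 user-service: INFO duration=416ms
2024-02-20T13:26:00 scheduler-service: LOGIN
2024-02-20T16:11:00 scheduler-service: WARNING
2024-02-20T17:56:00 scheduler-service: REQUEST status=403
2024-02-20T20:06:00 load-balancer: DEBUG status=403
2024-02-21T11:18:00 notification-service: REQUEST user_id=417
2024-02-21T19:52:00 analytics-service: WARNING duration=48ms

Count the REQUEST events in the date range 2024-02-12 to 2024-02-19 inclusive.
7

To filter by date range:

1. Date range: 2024-02-12 through 2024-02-19, both dates inclusive
2. Filter for REQUEST events whose date falls in this range
3. Count matching events: 7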